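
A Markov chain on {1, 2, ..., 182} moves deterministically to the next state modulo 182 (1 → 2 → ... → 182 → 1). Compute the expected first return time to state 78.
E[T_78 | X_0 = 78] = 182

The chain cycles deterministically, so starting at state 78 it returns in exactly 182 steps. Equivalently, the stationary distribution is uniform π_j = 1/182 for every state j, so by Kac's formula E[T_78] = 1/π_78 = 182.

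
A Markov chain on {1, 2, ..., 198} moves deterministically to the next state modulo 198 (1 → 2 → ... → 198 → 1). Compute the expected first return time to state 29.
E[T_29 | X_0 = 29] = 198

The chain cycles deterministically, so starting at state 29 it returns in exactly 198 steps. Equivalently, the stationary distribution is uniform π_j = 1/198 for every state j, so by Kac's formula E[T_29] = 1/π_29 = 198.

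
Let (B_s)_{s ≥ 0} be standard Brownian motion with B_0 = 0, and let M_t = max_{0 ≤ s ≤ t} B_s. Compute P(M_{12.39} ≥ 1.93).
P(M_{12.39} ≥ 1.93) = 2·P(B_{12.39} ≥ 1.93) = 2(1 − Φ(1.93/√12.39)) ≈ 0.5835

By the reflection principle for Brownian motion, P(M_t ≥ a) = 2 · P(B_t ≥ a) for a ≥ 0. Since B_t ~ N(0, t), P(B_t ≥ 1.93) = 1 − Φ(1.93/√t) = 1 − Φ(1.93/√12.39) = 1 − Φ(0.5483). So
  P(M_{12.39} ≥ 1.93) = 2(1 − Φ(0.5483)) ≈ 0.5835.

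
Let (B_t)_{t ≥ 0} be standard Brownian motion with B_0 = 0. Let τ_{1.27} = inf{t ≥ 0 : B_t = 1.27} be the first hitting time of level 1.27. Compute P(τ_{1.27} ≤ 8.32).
P(τ_{1.27} ≤ 8.32) = 2(1 − Φ(1.27/√8.32)) = 2(1 − Φ(0.4403)) ≈ 0.6597

By the reflection principle for standard BM, P(τ_b ≤ t) = 2 · P(B_t ≥ b). Since B_t ~ N(0, t), P(B_t ≥ 1.27) = 1 − Φ(1.27/√t) = 1 − Φ(1.27/√8.32) = 1 − Φ(0.4403) ≈ 0.32986. Doubling: P(τ_{1.27} ≤ 8.32) ≈ 2 · 0.32986 = 0.65972 ≈ 0.6597.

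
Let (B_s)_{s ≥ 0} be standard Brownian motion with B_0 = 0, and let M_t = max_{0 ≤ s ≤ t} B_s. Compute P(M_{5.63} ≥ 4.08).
P(M_{5.63} ≥ 4.08) = 2·P(B_{5.63} ≥ 4.08) = 2(1 − Φ(4.08/√5.63)) ≈ 0.0855

By the reflection principle for Brownian motion, P(M_t ≥ a) = 2 · P(B_t ≥ a) for a ≥ 0. Since B_t ~ N(0, t), P(B_t ≥ 4.08) = 1 − Φ(4.08/√t) = 1 − Φ(4.08/√5.63) = 1 − Φ(1.7195). So
  P(M_{5.63} ≥ 4.08) = 2(1 − Φ(1.7195)) ≈ 0.0855.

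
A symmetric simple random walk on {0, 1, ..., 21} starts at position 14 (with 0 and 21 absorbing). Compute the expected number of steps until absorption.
E[τ | X_0 = 14] = 98

Let v_k = E[τ | X_0 = k]. Boundary: v_0 = v_21 = 0. Recurrence: v_k = 1 + (v_{k-1} + v_{k+1})/2 for 1 ≤ k ≤ 20. The particular solution to v_k − (v_{k-1} + v_{k+1})/2 = 1 is v_k = −k^2. Adding homogeneous solution A + B k and matching boundaries gives v_k = k (21 − k). Substituting k = 14: v_14 = 14 · 7 = 98.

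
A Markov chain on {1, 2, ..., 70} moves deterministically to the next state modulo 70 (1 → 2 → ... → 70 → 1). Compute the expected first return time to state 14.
E[T_14 | X_0 = 14] = 70

The chain cycles deterministically, so starting at state 14 it returns in exactly 70 steps. Equivalently, the stationary distribution is uniform π_j = 1/70 for every state j, so by Kac's formula E[T_14] = 1/π_14 = 70.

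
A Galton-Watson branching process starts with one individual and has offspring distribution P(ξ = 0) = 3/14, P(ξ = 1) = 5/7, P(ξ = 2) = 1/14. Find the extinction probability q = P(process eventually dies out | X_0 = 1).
q = 1

Mean offspring μ = 0·3/14 + 1·5/7 + 2·1/14 = 6/7 ≤ 1. For μ ≤ 1 with offspring not concentrated at 1, the Galton-Watson process goes extinct almost surely, so q = 1.
(Algebraic check: The pgf is f(s) = 3/14 + 5/7·s + 1/14·s². The extinction probability q is the smallest fixed point of f in [0, 1]. Setting s = f(s):
  1/14·s² + (5/7 − 1)·s + 3/14 = 0
  1/14·s² − (3/14 + 1/14)·s + 3/14 = 0
which factors as (s − 1)·(1/14·s − 3/14) = 0, giving roots s = 1 and s = (3/14)/(1/14) = 3. Since 3 ≥ 1, the smallest root in [0, 1] is s = 1.)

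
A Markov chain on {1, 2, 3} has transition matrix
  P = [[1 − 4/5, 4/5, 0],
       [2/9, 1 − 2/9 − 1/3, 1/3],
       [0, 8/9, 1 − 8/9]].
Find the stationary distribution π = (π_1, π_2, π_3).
π = (20/119, 72/119, 27/119)

This is a birth-death chain on three states, which satisfies detailed balance: π_1 · P_{12} = π_2 · P_{21} and π_2 · P_{23} = π_3 · P_{32}.
From π_1 · 4/5 = π_2 · 2/9: π_2/π_1 = (4/5)/(2/9) = 18/5.
From π_2 · 1/3 = π_3 · 8/9: π_3/π_2 = (1/3)/(8/9) = 3/8.
Take π_1 proportional to 1; then unnormalized π = (1, 18/5, 27/20). Normalize by dividing by the sum 119/20:
  π = (20/119, 72/119, 27/119).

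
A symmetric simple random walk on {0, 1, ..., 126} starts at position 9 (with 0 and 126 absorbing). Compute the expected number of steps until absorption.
E[τ | X_0 = 9] = 1053

Let v_k = E[τ | X_0 = k]. Boundary: v_0 = v_126 = 0. Recurrence: v_k = 1 + (v_{k-1} + v_{k+1})/2 for 1 ≤ k ≤ 125. The particular solution to v_k − (v_{k-1} + v_{k+1})/2 = 1 is v_k = −k^2. Adding homogeneous solution A + B k and matching boundaries gives v_k = k (126 − k). Substituting k = 9: v_9 = 9 · 117 = 1053.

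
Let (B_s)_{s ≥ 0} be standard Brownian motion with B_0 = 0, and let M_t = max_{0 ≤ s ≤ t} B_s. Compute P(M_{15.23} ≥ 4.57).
P(M_{15.23} ≥ 4.57) = 2·P(B_{15.23} ≥ 4.57) = 2(1 − Φ(4.57/√15.23)) ≈ 0.2416

By the reflection principle for Brownian motion, P(M_t ≥ a) = 2 · P(B_t ≥ a) for a ≥ 0. Since B_t ~ N(0, t), P(B_t ≥ 4.57) = 1 − Φ(4.57/√t) = 1 − Φ(4.57/√15.23) = 1 − Φ(1.1710). So
  P(M_{15.23} ≥ 4.57) = 2(1 − Φ(1.1710)) ≈ 0.2416.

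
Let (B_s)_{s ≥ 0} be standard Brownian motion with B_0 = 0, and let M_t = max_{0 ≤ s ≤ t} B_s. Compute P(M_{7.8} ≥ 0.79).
P(M_{7.8} ≥ 0.79) = 2·P(B_{7.8} ≥ 0.79) = 2(1 − Φ(0.79/√7.8)) ≈ 0.7773

By the reflection principle for Brownian motion, P(M_t ≥ a) = 2 · P(B_t ≥ a) for a ≥ 0. Since B_t ~ N(0, t), P(B_t ≥ 0.79) = 1 − Φ(0.79/√t) = 1 − Φ(0.79/√7.8) = 1 − Φ(0.2829). So
  P(M_{7.8} ≥ 0.79) = 2(1 − Φ(0.2829)) ≈ 0.7773.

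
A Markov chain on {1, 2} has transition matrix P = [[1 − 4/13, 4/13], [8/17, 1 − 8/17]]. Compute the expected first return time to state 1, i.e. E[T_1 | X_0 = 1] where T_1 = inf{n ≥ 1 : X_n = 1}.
E[T_1 | X_0 = 1] = 1/π_1 = 43/26

For an irreducible recurrent Markov chain with stationary distribution π, E[T_i | X_0 = i] = 1/π_i (Kac's formula). Here π_1 = (8/17)/(4/13 + 8/17) = (8/17)/(172/221) = 26/43, so E[T_1 | X_0 = 1] = 1/π_1 = (4/13 + 8/17)/(8/17) = (172/221)/(8/17) = 43/26.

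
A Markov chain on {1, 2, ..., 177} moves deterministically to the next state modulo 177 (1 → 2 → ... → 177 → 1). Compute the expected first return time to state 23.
E[T_23 | X_0 = 23] = 177

The chain cycles deterministically, so starting at state 23 it returns in exactly 177 steps. Equivalently, the stationary distribution is uniform π_j = 1/177 for every state j, so by Kac's formula E[T_23] = 1/π_23 = 177.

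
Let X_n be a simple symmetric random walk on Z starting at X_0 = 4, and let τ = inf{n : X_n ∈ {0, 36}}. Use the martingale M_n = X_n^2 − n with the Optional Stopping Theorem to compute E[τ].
E[τ] = 128

M_n = X_n^2 − n is a martingale (since E[X_{n+1}^2 | F_n] = X_n^2 + 1). By OST (τ has finite mean in a bounded region), E[M_τ] = E[M_0] = X_0^2 − 0 = 4^2 = 16. Also E[M_τ] = E[X_τ^2] − E[τ]. The walk exits at 0 or 36, with P(hit 36 first) = 4/36, so E[X_τ^2] = 36^2 · 4/36 + 0 = 144. Thus E[τ] = E[X_τ^2] − E[M_τ] = 144 − 16 = 128 = 4(36 − 4) = 128.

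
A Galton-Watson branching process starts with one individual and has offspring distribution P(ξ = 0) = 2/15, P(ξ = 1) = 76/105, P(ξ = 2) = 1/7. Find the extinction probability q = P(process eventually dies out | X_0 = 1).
q = 14/15

The pgf is f(s) = 2/15 + 76/105·s + 1/7·s². The extinction probability q is the smallest fixed point of f in [0, 1]. Setting s = f(s):
  1/7·s² + (76/105 − 1)·s + 2/15 = 0
  1/7·s² − (2/15 + 1/7)·s + 2/15 = 0
which factors as (s − 1)·(1/7·s − 2/15) = 0, giving roots s = 1 and s = (2/15)/(1/7) = 14/15.
Mean offspring μ = 76/105 + 2·1/7 = 106/105 > 1 (supercritical), so q < 1. The extinction probability is the smaller root: q = (2/15)/(1/7) = 14/15.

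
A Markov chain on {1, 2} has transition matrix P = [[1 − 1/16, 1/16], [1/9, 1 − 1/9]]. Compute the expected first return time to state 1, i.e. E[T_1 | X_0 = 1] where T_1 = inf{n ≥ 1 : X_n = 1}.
E[T_1 | X_0 = 1] = 1/π_1 = 25/16

For an irreducible recurrent Markov chain with stationary distribution π, E[T_i | X_0 = i] = 1/π_i (Kac's formula). Here π_1 = (1/9)/(1/16 + 1/9) = (1/9)/(25/144) = 16/25, so E[T_1 | X_0 = 1] = 1/π_1 = (1/16 + 1/9)/(1/9) = (25/144)/(1/9) = 25/16.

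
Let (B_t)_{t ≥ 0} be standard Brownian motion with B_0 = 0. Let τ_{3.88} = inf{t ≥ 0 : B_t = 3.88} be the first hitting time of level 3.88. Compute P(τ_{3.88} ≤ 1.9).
P(τ_{3.88} ≤ 1.9) = 2(1 − Φ(3.88/√1.9)) = 2(1 − Φ(2.8148)) ≈ 0.0049

By the reflection principle for standard BM, P(τ_b ≤ t) = 2 · P(B_t ≥ b). Since B_t ~ N(0, t), P(B_t ≥ 3.88) = 1 − Φ(3.88/√t) = 1 − Φ(3.88/√1.9) = 1 − Φ(2.8148) ≈ 0.00244. Doubling: P(τ_{3.88} ≤ 1.9) ≈ 2 · 0.00244 = 0.00488 ≈ 0.0049.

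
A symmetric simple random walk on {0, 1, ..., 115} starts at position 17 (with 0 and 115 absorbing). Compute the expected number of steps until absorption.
E[τ | X_0 = 17] = 1666

Let v_k = E[τ | X_0 = k]. Boundary: v_0 = v_115 = 0. Recurrence: v_k = 1 + (v_{k-1} + v_{k+1})/2 for 1 ≤ k ≤ 114. The particular solution to v_k − (v_{k-1} + v_{k+1})/2 = 1 is v_k = −k^2. Adding homogeneous solution A + B k and matching boundaries gives v_k = k (115 − k). Substituting k = 17: v_17 = 17 · 98 = 1666.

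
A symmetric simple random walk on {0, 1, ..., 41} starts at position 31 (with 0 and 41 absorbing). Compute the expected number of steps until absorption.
E[τ | X_0 = 31] = 310

Let v_k = E[τ | X_0 = k]. Boundary: v_0 = v_41 = 0. Recurrence: v_k = 1 + (v_{k-1} + v_{k+1})/2 for 1 ≤ k ≤ 40. The particular solution to v_k − (v_{k-1} + v_{k+1})/2 = 1 is v_k = −k^2. Adding homogeneous solution A + B k and matching boundaries gives v_k = k (41 − k). Substituting k = 31: v_31 = 31 · 10 = 310.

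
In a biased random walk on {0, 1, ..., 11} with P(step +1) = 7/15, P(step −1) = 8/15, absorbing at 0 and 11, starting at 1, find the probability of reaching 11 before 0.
P(hit 11 before 0) = (1 − (8/7)^1) / (1 − (8/7)^11) = 282475249/6612607849

Let u_k denote P(reach 11 before 0 | start at k). Boundary: u_0 = 0, u_11 = 1. Recurrence: u_k = 7/15·u_{k+1} + 8/15·u_{k-1} for 1 ≤ k ≤ 10. Try u_k = A + B·r^k with r = q/p = (8/15)/(7/15) = 8/7. Substitution satisfies the recurrence; boundary conditions give:
  u_k = (1 − r^k) / (1 − r^N) = (1 − (8/7)^1) / (1 − (8/7)^11) = 282475249/6612607849.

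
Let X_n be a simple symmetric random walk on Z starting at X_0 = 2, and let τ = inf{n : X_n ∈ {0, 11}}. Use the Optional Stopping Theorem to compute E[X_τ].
E[X_τ] = 2

X_n is a martingale and τ is a bounded-mean stopping time (indeed τ is finite a.s. with bounded expectation since the walk is in a bounded region). By the OST, E[X_τ] = E[X_0] = 2. Equivalently: E[X_τ] = 11 · P(hit 11 first) + 0 · P(hit 0 first) = 11 · (2/11) = 2.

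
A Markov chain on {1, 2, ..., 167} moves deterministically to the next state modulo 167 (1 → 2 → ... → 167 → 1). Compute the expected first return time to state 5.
E[T_5 | X_0 = 5] = 167

The chain cycles deterministically, so starting at state 5 it returns in exactly 167 steps. Equivalently, the stationary distribution is uniform π_j = 1/167 for every state j, so by Kac's formula E[T_5] = 1/π_5 = 167.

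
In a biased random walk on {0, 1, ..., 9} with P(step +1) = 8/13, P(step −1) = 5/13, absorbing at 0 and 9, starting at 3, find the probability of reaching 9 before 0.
P(hit 9 before 0) = (1 − (5/8)^3) / (1 − (5/8)^9) = 262144/341769

Let u_k denote P(reach 9 before 0 | start at k). Boundary: u_0 = 0, u_9 = 1. Recurrence: u_k = 8/13·u_{k+1} + 5/13·u_{k-1} for 1 ≤ k ≤ 8. Try u_k = A + B·r^k with r = q/p = (5/13)/(8/13) = 5/8. Substitution satisfies the recurrence; boundary conditions give:
  u_k = (1 − r^k) / (1 − r^N) = (1 − (5/8)^3) / (1 − (5/8)^9) = 262144/341769.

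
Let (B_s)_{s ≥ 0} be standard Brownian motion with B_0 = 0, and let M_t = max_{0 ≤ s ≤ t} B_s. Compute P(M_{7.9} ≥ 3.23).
P(M_{7.9} ≥ 3.23) = 2·P(B_{7.9} ≥ 3.23) = 2(1 − Φ(3.23/√7.9)) ≈ 0.2505

By the reflection principle for Brownian motion, P(M_t ≥ a) = 2 · P(B_t ≥ a) for a ≥ 0. Since B_t ~ N(0, t), P(B_t ≥ 3.23) = 1 − Φ(3.23/√t) = 1 − Φ(3.23/√7.9) = 1 − Φ(1.1492). So
  P(M_{7.9} ≥ 3.23) = 2(1 − Φ(1.1492)) ≈ 0.2505.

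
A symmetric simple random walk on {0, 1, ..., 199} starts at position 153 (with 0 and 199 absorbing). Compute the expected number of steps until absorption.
E[τ | X_0 = 153] = 7038

Let v_k = E[τ | X_0 = k]. Boundary: v_0 = v_199 = 0. Recurrence: v_k = 1 + (v_{k-1} + v_{k+1})/2 for 1 ≤ k ≤ 198. The particular solution to v_k − (v_{k-1} + v_{k+1})/2 = 1 is v_k = −k^2. Adding homogeneous solution A + B k and matching boundaries gives v_k = k (199 − k). Substituting k = 153: v_153 = 153 · 46 = 7038.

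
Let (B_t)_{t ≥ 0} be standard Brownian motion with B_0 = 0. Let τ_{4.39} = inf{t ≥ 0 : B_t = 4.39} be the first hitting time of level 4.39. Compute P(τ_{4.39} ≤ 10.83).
P(τ_{4.39} ≤ 10.83) = 2(1 − Φ(4.39/√10.83)) = 2(1 − Φ(1.3340)) ≈ 0.1822

By the reflection principle for standard BM, P(τ_b ≤ t) = 2 · P(B_t ≥ b). Since B_t ~ N(0, t), P(B_t ≥ 4.39) = 1 − Φ(4.39/√t) = 1 − Φ(4.39/√10.83) = 1 − Φ(1.3340) ≈ 0.09110. Doubling: P(τ_{4.39} ≤ 10.83) ≈ 2 · 0.09110 = 0.18220 ≈ 0.1822.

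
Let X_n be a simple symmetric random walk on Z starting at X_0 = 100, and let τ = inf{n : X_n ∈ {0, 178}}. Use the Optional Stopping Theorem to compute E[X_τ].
E[X_τ] = 100

X_n is a martingale and τ is a bounded-mean stopping time (indeed τ is finite a.s. with bounded expectation since the walk is in a bounded region). By the OST, E[X_τ] = E[X_0] = 100. Equivalently: E[X_τ] = 178 · P(hit 178 first) + 0 · P(hit 0 first) = 178 · (100/178) = 100.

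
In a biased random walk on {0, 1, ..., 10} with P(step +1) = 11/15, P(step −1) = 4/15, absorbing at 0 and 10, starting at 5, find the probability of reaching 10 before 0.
P(hit 10 before 0) = (1 − (4/11)^5) / (1 − (4/11)^10) = 161051/162075

Let u_k denote P(reach 10 before 0 | start at k). Boundary: u_0 = 0, u_10 = 1. Recurrence: u_k = 11/15·u_{k+1} + 4/15·u_{k-1} for 1 ≤ k ≤ 9. Try u_k = A + B·r^k with r = q/p = (4/15)/(11/15) = 4/11. Substitution satisfies the recurrence; boundary conditions give:
  u_k = (1 − r^k) / (1 − r^N) = (1 − (4/11)^5) / (1 − (4/11)^10) = 161051/162075.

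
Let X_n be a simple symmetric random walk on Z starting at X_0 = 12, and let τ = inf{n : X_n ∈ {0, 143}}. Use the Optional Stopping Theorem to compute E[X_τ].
E[X_τ] = 12

X_n is a martingale and τ is a bounded-mean stopping time (indeed τ is finite a.s. with bounded expectation since the walk is in a bounded region). By the OST, E[X_τ] = E[X_0] = 12. Equivalently: E[X_τ] = 143 · P(hit 143 first) + 0 · P(hit 0 first) = 143 · (12/143) = 12.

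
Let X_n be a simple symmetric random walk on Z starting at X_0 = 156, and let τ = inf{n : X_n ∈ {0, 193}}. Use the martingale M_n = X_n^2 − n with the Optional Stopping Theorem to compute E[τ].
E[τ] = 5772

M_n = X_n^2 − n is a martingale (since E[X_{n+1}^2 | F_n] = X_n^2 + 1). By OST (τ has finite mean in a bounded region), E[M_τ] = E[M_0] = X_0^2 − 0 = 156^2 = 24336. Also E[M_τ] = E[X_τ^2] − E[τ]. The walk exits at 0 or 193, with P(hit 193 first) = 156/193, so E[X_τ^2] = 193^2 · 156/193 + 0 = 30108. Thus E[τ] = E[X_τ^2] − E[M_τ] = 30108 − 24336 = 5772 = 156(193 − 156) = 5772.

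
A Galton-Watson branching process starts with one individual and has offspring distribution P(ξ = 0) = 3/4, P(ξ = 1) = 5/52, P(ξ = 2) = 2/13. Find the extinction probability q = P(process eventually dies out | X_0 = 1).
q = 1

Mean offspring μ = 0·3/4 + 1·5/52 + 2·2/13 = 21/52 ≤ 1. For μ ≤ 1 with offspring not concentrated at 1, the Galton-Watson process goes extinct almost surely, so q = 1.
(Algebraic check: The pgf is f(s) = 3/4 + 5/52·s + 2/13·s². The extinction probability q is the smallest fixed point of f in [0, 1]. Setting s = f(s):
  2/13·s² + (5/52 − 1)·s + 3/4 = 0
  2/13·s² − (3/4 + 2/13)·s + 3/4 = 0
which factors as (s − 1)·(2/13·s − 3/4) = 0, giving roots s = 1 and s = (3/4)/(2/13) = 39/8. Since 39/8 ≥ 1, the smallest root in [0, 1] is s = 1.)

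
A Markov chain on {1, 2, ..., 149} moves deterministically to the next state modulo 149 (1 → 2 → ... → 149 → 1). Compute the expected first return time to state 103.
E[T_103 | X_0 = 103] = 149

The chain cycles deterministically, so starting at state 103 it returns in exactly 149 steps. Equivalently, the stationary distribution is uniform π_j = 1/149 for every state j, so by Kac's formula E[T_103] = 1/π_103 = 149.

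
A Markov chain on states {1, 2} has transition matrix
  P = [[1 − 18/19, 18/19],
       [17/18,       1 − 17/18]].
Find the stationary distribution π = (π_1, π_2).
π_1 = 323/647, π_2 = 324/647

Solve πP = π with π_1 + π_2 = 1. From πP = π: π_1 · (1 − 18/19) + π_2 · 17/18 = π_1 ⇒ π_2 · 17/18 = π_1 · 18/19 ⇒ π_2/π_1 = (18/19)/(17/18) = 324/323. Together with π_1 + π_2 = 1:
  π_1 = (17/18)/(18/19 + 17/18) = (17/18)/(647/342) = 323/647,
  π_2 = (18/19)/(18/19 + 17/18) = (18/19)/(647/342) = 324/647.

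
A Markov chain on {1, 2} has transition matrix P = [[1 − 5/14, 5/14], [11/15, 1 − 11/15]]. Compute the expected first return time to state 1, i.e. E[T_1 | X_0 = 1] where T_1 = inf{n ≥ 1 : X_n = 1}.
E[T_1 | X_0 = 1] = 1/π_1 = 229/154

For an irreducible recurrent Markov chain with stationary distribution π, E[T_i | X_0 = i] = 1/π_i (Kac's formula). Here π_1 = (11/15)/(5/14 + 11/15) = (11/15)/(229/210) = 154/229, so E[T_1 | X_0 = 1] = 1/π_1 = (5/14 + 11/15)/(11/15) = (229/210)/(11/15) = 229/154.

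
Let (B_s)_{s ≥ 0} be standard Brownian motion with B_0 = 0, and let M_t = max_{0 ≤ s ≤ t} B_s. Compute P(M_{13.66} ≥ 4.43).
P(M_{13.66} ≥ 4.43) = 2·P(B_{13.66} ≥ 4.43) = 2(1 − Φ(4.43/√13.66)) ≈ 0.2307

By the reflection principle for Brownian motion, P(M_t ≥ a) = 2 · P(B_t ≥ a) for a ≥ 0. Since B_t ~ N(0, t), P(B_t ≥ 4.43) = 1 − Φ(4.43/√t) = 1 − Φ(4.43/√13.66) = 1 − Φ(1.1986). So
  P(M_{13.66} ≥ 4.43) = 2(1 − Φ(1.1986)) ≈ 0.2307.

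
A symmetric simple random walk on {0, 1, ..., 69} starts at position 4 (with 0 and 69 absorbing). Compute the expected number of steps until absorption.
E[τ | X_0 = 4] = 260

Let v_k = E[τ | X_0 = k]. Boundary: v_0 = v_69 = 0. Recurrence: v_k = 1 + (v_{k-1} + v_{k+1})/2 for 1 ≤ k ≤ 68. The particular solution to v_k − (v_{k-1} + v_{k+1})/2 = 1 is v_k = −k^2. Adding homogeneous solution A + B k and matching boundaries gives v_k = k (69 − k). Substituting k = 4: v_4 = 4 · 65 = 260.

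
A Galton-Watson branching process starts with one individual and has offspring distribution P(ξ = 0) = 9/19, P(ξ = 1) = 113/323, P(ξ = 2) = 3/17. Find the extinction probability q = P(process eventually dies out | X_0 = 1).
q = 1

Mean offspring μ = 0·9/19 + 1·113/323 + 2·3/17 = 227/323 ≤ 1. For μ ≤ 1 with offspring not concentrated at 1, the Galton-Watson process goes extinct almost surely, so q = 1.
(Algebraic check: The pgf is f(s) = 9/19 + 113/323·s + 3/17·s². The extinction probability q is the smallest fixed point of f in [0, 1]. Setting s = f(s):
  3/17·s² + (113/323 − 1)·s + 9/19 = 0
  3/17·s² − (9/19 + 3/17)·s + 9/19 = 0
which factors as (s − 1)·(3/17·s − 9/19) = 0, giving roots s = 1 and s = (9/19)/(3/17) = 51/19. Since 51/19 ≥ 1, the smallest root in [0, 1] is s = 1.)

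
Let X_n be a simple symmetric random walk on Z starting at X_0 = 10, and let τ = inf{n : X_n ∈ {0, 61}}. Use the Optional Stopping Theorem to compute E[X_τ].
E[X_τ] = 10

X_n is a martingale and τ is a bounded-mean stopping time (indeed τ is finite a.s. with bounded expectation since the walk is in a bounded region). By the OST, E[X_τ] = E[X_0] = 10. Equivalently: E[X_τ] = 61 · P(hit 61 first) + 0 · P(hit 0 first) = 61 · (10/61) = 10.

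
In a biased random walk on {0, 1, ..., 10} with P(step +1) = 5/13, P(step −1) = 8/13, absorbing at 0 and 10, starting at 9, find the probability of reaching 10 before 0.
P(hit 10 before 0) = (1 − (8/5)^9) / (1 − (8/5)^10) = 220441005/354658733

Let u_k denote P(reach 10 before 0 | start at k). Boundary: u_0 = 0, u_10 = 1. Recurrence: u_k = 5/13·u_{k+1} + 8/13·u_{k-1} for 1 ≤ k ≤ 9. Try u_k = A + B·r^k with r = q/p = (8/13)/(5/13) = 8/5. Substitution satisfies the recurrence; boundary conditions give:
  u_k = (1 − r^k) / (1 − r^N) = (1 − (8/5)^9) / (1 − (8/5)^10) = 220441005/354658733.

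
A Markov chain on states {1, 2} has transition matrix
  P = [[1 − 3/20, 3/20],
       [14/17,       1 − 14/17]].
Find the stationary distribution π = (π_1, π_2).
π_1 = 280/331, π_2 = 51/331

Solve πP = π with π_1 + π_2 = 1. From πP = π: π_1 · (1 − 3/20) + π_2 · 14/17 = π_1 ⇒ π_2 · 14/17 = π_1 · 3/20 ⇒ π_2/π_1 = (3/20)/(14/17) = 51/280. Together with π_1 + π_2 = 1:
  π_1 = (14/17)/(3/20 + 14/17) = (14/17)/(331/340) = 280/331,
  π_2 = (3/20)/(3/20 + 14/17) = (3/20)/(331/340) = 51/331.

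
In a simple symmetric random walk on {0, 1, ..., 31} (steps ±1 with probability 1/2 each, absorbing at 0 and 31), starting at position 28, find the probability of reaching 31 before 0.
P(hit 31 before 0) = 28/31

Let u_k = P(hit 31 before 0 | start at k). Then u_0 = 0, u_31 = 1, and u_k = u_{k-1}/2 + u_{k+1}/2 for 1 ≤ k ≤ 30. This harmonic recurrence is solved by u_k = k/31, giving u_28 = 28/31.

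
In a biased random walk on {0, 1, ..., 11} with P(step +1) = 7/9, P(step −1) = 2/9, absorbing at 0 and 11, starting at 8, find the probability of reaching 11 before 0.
P(hit 11 before 0) = (1 − (2/7)^8) / (1 − (2/7)^11) = 395447787/395464939

Let u_k denote P(reach 11 before 0 | start at k). Boundary: u_0 = 0, u_11 = 1. Recurrence: u_k = 7/9·u_{k+1} + 2/9·u_{k-1} for 1 ≤ k ≤ 10. Try u_k = A + B·r^k with r = q/p = (2/9)/(7/9) = 2/7. Substitution satisfies the recurrence; boundary conditions give:
  u_k = (1 − r^k) / (1 − r^N) = (1 − (2/7)^8) / (1 − (2/7)^11) = 395447787/395464939.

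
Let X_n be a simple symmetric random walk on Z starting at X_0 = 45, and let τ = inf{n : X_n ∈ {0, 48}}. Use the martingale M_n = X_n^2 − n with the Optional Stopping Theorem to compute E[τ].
E[τ] = 135

M_n = X_n^2 − n is a martingale (since E[X_{n+1}^2 | F_n] = X_n^2 + 1). By OST (τ has finite mean in a bounded region), E[M_τ] = E[M_0] = X_0^2 − 0 = 45^2 = 2025. Also E[M_τ] = E[X_τ^2] − E[τ]. The walk exits at 0 or 48, with P(hit 48 first) = 45/48, so E[X_τ^2] = 48^2 · 45/48 + 0 = 2160. Thus E[τ] = E[X_τ^2] − E[M_τ] = 2160 − 2025 = 135 = 45(48 − 45) = 135.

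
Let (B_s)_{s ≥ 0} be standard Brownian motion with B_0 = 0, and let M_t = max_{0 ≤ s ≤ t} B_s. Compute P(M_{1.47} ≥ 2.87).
P(M_{1.47} ≥ 2.87) = 2·P(B_{1.47} ≥ 2.87) = 2(1 − Φ(2.87/√1.47)) ≈ 0.0179

By the reflection principle for Brownian motion, P(M_t ≥ a) = 2 · P(B_t ≥ a) for a ≥ 0. Since B_t ~ N(0, t), P(B_t ≥ 2.87) = 1 − Φ(2.87/√t) = 1 − Φ(2.87/√1.47) = 1 − Φ(2.3671). So
  P(M_{1.47} ≥ 2.87) = 2(1 − Φ(2.3671)) ≈ 0.0179.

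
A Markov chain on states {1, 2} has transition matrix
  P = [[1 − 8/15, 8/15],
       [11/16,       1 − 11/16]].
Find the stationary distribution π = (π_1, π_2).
π_1 = 165/293, π_2 = 128/293

Solve πP = π with π_1 + π_2 = 1. From πP = π: π_1 · (1 − 8/15) + π_2 · 11/16 = π_1 ⇒ π_2 · 11/16 = π_1 · 8/15 ⇒ π_2/π_1 = (8/15)/(11/16) = 128/165. Together with π_1 + π_2 = 1:
  π_1 = (11/16)/(8/15 + 11/16) = (11/16)/(293/240) = 165/293,
  π_2 = (8/15)/(8/15 + 11/16) = (8/15)/(293/240) = 128/293.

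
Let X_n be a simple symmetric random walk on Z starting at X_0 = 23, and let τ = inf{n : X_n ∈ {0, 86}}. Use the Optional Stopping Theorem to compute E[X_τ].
E[X_τ] = 23

X_n is a martingale and τ is a bounded-mean stopping time (indeed τ is finite a.s. with bounded expectation since the walk is in a bounded region). By the OST, E[X_τ] = E[X_0] = 23. Equivalently: E[X_τ] = 86 · P(hit 86 first) + 0 · P(hit 0 first) = 86 · (23/86) = 23.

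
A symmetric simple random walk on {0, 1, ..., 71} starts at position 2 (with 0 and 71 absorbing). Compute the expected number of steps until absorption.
E[τ | X_0 = 2] = 138

Let v_k = E[τ | X_0 = k]. Boundary: v_0 = v_71 = 0. Recurrence: v_k = 1 + (v_{k-1} + v_{k+1})/2 for 1 ≤ k ≤ 70. The particular solution to v_k − (v_{k-1} + v_{k+1})/2 = 1 is v_k = −k^2. Adding homogeneous solution A + B k and matching boundaries gives v_k = k (71 − k). Substituting k = 2: v_2 = 2 · 69 = 138.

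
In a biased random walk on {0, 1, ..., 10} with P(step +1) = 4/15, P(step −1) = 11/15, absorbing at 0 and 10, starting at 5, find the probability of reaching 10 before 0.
P(hit 10 before 0) = (1 − (11/4)^5) / (1 − (11/4)^10) = 1024/162075

Let u_k denote P(reach 10 before 0 | start at k). Boundary: u_0 = 0, u_10 = 1. Recurrence: u_k = 4/15·u_{k+1} + 11/15·u_{k-1} for 1 ≤ k ≤ 9. Try u_k = A + B·r^k with r = q/p = (11/15)/(4/15) = 11/4. Substitution satisfies the recurrence; boundary conditions give:
  u_k = (1 − r^k) / (1 − r^N) = (1 − (11/4)^5) / (1 − (11/4)^10) = 1024/162075.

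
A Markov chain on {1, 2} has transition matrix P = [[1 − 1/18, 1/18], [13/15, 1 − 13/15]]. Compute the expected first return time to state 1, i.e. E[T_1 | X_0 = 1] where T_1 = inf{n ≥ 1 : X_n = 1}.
E[T_1 | X_0 = 1] = 1/π_1 = 83/78

For an irreducible recurrent Markov chain with stationary distribution π, E[T_i | X_0 = i] = 1/π_i (Kac's formula). Here π_1 = (13/15)/(1/18 + 13/15) = (13/15)/(83/90) = 78/83, so E[T_1 | X_0 = 1] = 1/π_1 = (1/18 + 13/15)/(13/15) = (83/90)/(13/15) = 83/78.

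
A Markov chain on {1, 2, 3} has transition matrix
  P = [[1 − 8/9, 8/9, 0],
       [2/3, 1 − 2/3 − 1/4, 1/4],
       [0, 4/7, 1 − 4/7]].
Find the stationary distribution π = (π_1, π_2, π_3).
π = (12/35, 16/35, 1/5)

This is a birth-death chain on three states, which satisfies detailed balance: π_1 · P_{12} = π_2 · P_{21} and π_2 · P_{23} = π_3 · P_{32}.
From π_1 · 8/9 = π_2 · 2/3: π_2/π_1 = (8/9)/(2/3) = 4/3.
From π_2 · 1/4 = π_3 · 4/7: π_3/π_2 = (1/4)/(4/7) = 7/16.
Take π_1 proportional to 1; then unnormalized π = (1, 4/3, 7/12). Normalize by dividing by the sum 35/12:
  π = (12/35, 16/35, 1/5).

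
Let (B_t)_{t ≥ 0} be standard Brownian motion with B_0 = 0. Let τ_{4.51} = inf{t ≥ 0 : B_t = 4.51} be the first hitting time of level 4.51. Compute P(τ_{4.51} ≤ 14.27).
P(τ_{4.51} ≤ 14.27) = 2(1 − Φ(4.51/√14.27)) = 2(1 − Φ(1.1939)) ≈ 0.2325

By the reflection principle for standard BM, P(τ_b ≤ t) = 2 · P(B_t ≥ b). Since B_t ~ N(0, t), P(B_t ≥ 4.51) = 1 − Φ(4.51/√t) = 1 − Φ(4.51/√14.27) = 1 − Φ(1.1939) ≈ 0.11626. Doubling: P(τ_{4.51} ≤ 14.27) ≈ 2 · 0.11626 = 0.23252 ≈ 0.2325.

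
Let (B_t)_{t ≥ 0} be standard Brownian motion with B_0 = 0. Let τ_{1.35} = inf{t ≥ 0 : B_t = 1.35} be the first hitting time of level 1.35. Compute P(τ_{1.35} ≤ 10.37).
P(τ_{1.35} ≤ 10.37) = 2(1 − Φ(1.35/√10.37)) = 2(1 − Φ(0.4192)) ≈ 0.6751

By the reflection principle for standard BM, P(τ_b ≤ t) = 2 · P(B_t ≥ b). Since B_t ~ N(0, t), P(B_t ≥ 1.35) = 1 − Φ(1.35/√t) = 1 − Φ(1.35/√10.37) = 1 − Φ(0.4192) ≈ 0.33753. Doubling: P(τ_{1.35} ≤ 10.37) ≈ 2 · 0.33753 = 0.67506 ≈ 0.6751.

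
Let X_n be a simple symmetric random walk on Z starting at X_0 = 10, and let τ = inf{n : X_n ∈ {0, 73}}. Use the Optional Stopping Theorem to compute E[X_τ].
E[X_τ] = 10

X_n is a martingale and τ is a bounded-mean stopping time (indeed τ is finite a.s. with bounded expectation since the walk is in a bounded region). By the OST, E[X_τ] = E[X_0] = 10. Equivalently: E[X_τ] = 73 · P(hit 73 first) + 0 · P(hit 0 first) = 73 · (10/73) = 10.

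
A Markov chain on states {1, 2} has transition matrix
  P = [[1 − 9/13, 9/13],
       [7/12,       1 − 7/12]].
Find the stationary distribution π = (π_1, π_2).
π_1 = 91/199, π_2 = 108/199

Solve πP = π with π_1 + π_2 = 1. From πP = π: π_1 · (1 − 9/13) + π_2 · 7/12 = π_1 ⇒ π_2 · 7/12 = π_1 · 9/13 ⇒ π_2/π_1 = (9/13)/(7/12) = 108/91. Together with π_1 + π_2 = 1:
  π_1 = (7/12)/(9/13 + 7/12) = (7/12)/(199/156) = 91/199,
  π_2 = (9/13)/(9/13 + 7/12) = (9/13)/(199/156) = 108/199.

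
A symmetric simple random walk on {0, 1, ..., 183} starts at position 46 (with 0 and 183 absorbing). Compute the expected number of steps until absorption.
E[τ | X_0 = 46] = 6302

Let v_k = E[τ | X_0 = k]. Boundary: v_0 = v_183 = 0. Recurrence: v_k = 1 + (v_{k-1} + v_{k+1})/2 for 1 ≤ k ≤ 182. The particular solution to v_k − (v_{k-1} + v_{k+1})/2 = 1 is v_k = −k^2. Adding homogeneous solution A + B k and matching boundaries gives v_k = k (183 − k). Substituting k = 46: v_46 = 46 · 137 = 6302.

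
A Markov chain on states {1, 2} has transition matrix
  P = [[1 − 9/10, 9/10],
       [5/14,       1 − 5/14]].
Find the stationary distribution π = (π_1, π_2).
π_1 = 25/88, π_2 = 63/88

Solve πP = π with π_1 + π_2 = 1. From πP = π: π_1 · (1 − 9/10) + π_2 · 5/14 = π_1 ⇒ π_2 · 5/14 = π_1 · 9/10 ⇒ π_2/π_1 = (9/10)/(5/14) = 63/25. Together with π_1 + π_2 = 1:
  π_1 = (5/14)/(9/10 + 5/14) = (5/14)/(44/35) = 25/88,
  π_2 = (9/10)/(9/10 + 5/14) = (9/10)/(44/35) = 63/88.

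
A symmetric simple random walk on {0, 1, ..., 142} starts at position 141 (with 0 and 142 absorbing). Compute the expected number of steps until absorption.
E[τ | X_0 = 141] = 141

Let v_k = E[τ | X_0 = k]. Boundary: v_0 = v_142 = 0. Recurrence: v_k = 1 + (v_{k-1} + v_{k+1})/2 for 1 ≤ k ≤ 141. The particular solution to v_k − (v_{k-1} + v_{k+1})/2 = 1 is v_k = −k^2. Adding homogeneous solution A + B k and matching boundaries gives v_k = k (142 − k). Substituting k = 141: v_141 = 141 · 1 = 141.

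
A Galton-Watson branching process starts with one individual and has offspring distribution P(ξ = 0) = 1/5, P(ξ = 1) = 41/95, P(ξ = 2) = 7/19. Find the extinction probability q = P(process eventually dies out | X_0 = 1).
q = 19/35

The pgf is f(s) = 1/5 + 41/95·s + 7/19·s². The extinction probability q is the smallest fixed point of f in [0, 1]. Setting s = f(s):
  7/19·s² + (41/95 − 1)·s + 1/5 = 0
  7/19·s² − (1/5 + 7/19)·s + 1/5 = 0
which factors as (s − 1)·(7/19·s − 1/5) = 0, giving roots s = 1 and s = (1/5)/(7/19) = 19/35.
Mean offspring μ = 41/95 + 2·7/19 = 111/95 > 1 (supercritical), so q < 1. The extinction probability is the smaller root: q = (1/5)/(7/19) = 19/35.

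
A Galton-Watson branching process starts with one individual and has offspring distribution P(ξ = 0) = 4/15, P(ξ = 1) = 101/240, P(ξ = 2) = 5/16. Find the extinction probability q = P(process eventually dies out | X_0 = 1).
q = 64/75

The pgf is f(s) = 4/15 + 101/240·s + 5/16·s². The extinction probability q is the smallest fixed point of f in [0, 1]. Setting s = f(s):
  5/16·s² + (101/240 − 1)·s + 4/15 = 0
  5/16·s² − (4/15 + 5/16)·s + 4/15 = 0
which factors as (s − 1)·(5/16·s − 4/15) = 0, giving roots s = 1 and s = (4/15)/(5/16) = 64/75.
Mean offspring μ = 101/240 + 2·5/16 = 251/240 > 1 (supercritical), so q < 1. The extinction probability is the smaller root: q = (4/15)/(5/16) = 64/75.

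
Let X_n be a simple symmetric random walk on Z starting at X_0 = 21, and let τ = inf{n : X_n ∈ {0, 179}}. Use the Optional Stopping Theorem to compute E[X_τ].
E[X_τ] = 21

X_n is a martingale and τ is a bounded-mean stopping time (indeed τ is finite a.s. with bounded expectation since the walk is in a bounded region). By the OST, E[X_τ] = E[X_0] = 21. Equivalently: E[X_τ] = 179 · P(hit 179 first) + 0 · P(hit 0 first) = 179 · (21/179) = 21.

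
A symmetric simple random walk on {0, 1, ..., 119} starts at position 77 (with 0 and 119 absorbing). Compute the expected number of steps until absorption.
E[τ | X_0 = 77] = 3234

Let v_k = E[τ | X_0 = k]. Boundary: v_0 = v_119 = 0. Recurrence: v_k = 1 + (v_{k-1} + v_{k+1})/2 for 1 ≤ k ≤ 118. The particular solution to v_k − (v_{k-1} + v_{k+1})/2 = 1 is v_k = −k^2. Adding homogeneous solution A + B k and matching boundaries gives v_k = k (119 − k). Substituting k = 77: v_77 = 77 · 42 = 3234.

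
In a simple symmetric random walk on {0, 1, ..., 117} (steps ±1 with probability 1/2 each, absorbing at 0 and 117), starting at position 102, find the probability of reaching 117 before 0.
P(hit 117 before 0) = 102/117 = 34/39

Let u_k = P(hit 117 before 0 | start at k). Then u_0 = 0, u_117 = 1, and u_k = u_{k-1}/2 + u_{k+1}/2 for 1 ≤ k ≤ 116. This harmonic recurrence is solved by u_k = k/117, giving u_102 = 102/117 = 34/39.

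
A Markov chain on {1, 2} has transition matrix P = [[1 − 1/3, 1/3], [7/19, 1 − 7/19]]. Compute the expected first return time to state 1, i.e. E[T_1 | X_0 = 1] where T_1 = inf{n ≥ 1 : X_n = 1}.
E[T_1 | X_0 = 1] = 1/π_1 = 40/21

For an irreducible recurrent Markov chain with stationary distribution π, E[T_i | X_0 = i] = 1/π_i (Kac's formula). Here π_1 = (7/19)/(1/3 + 7/19) = (7/19)/(40/57) = 21/40, so E[T_1 | X_0 = 1] = 1/π_1 = (1/3 + 7/19)/(7/19) = (40/57)/(7/19) = 40/21.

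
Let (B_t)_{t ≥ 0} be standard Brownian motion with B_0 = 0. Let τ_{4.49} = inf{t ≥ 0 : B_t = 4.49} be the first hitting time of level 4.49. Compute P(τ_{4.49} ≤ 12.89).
P(τ_{4.49} ≤ 12.89) = 2(1 − Φ(4.49/√12.89)) = 2(1 − Φ(1.2506)) ≈ 0.2111

By the reflection principle for standard BM, P(τ_b ≤ t) = 2 · P(B_t ≥ b). Since B_t ~ N(0, t), P(B_t ≥ 4.49) = 1 − Φ(4.49/√t) = 1 − Φ(4.49/√12.89) = 1 − Φ(1.2506) ≈ 0.10554. Doubling: P(τ_{4.49} ≤ 12.89) ≈ 2 · 0.10554 = 0.21108 ≈ 0.2111.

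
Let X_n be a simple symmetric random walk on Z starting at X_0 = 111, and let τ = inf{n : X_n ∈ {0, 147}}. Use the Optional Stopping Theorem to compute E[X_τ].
E[X_τ] = 111

X_n is a martingale and τ is a bounded-mean stopping time (indeed τ is finite a.s. with bounded expectation since the walk is in a bounded region). By the OST, E[X_τ] = E[X_0] = 111. Equivalently: E[X_τ] = 147 · P(hit 147 first) + 0 · P(hit 0 first) = 147 · (111/147) = 111.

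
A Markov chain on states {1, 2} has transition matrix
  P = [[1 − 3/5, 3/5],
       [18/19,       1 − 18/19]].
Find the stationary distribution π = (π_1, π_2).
π_1 = 30/49, π_2 = 19/49

Solve πP = π with π_1 + π_2 = 1. From πP = π: π_1 · (1 − 3/5) + π_2 · 18/19 = π_1 ⇒ π_2 · 18/19 = π_1 · 3/5 ⇒ π_2/π_1 = (3/5)/(18/19) = 19/30. Together with π_1 + π_2 = 1:
  π_1 = (18/19)/(3/5 + 18/19) = (18/19)/(147/95) = 30/49,
  π_2 = (3/5)/(3/5 + 18/19) = (3/5)/(147/95) = 19/49.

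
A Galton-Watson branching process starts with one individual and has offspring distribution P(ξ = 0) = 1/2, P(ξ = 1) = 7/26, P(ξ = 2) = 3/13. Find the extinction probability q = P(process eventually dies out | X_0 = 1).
q = 1

Mean offspring μ = 0·1/2 + 1·7/26 + 2·3/13 = 19/26 ≤ 1. For μ ≤ 1 with offspring not concentrated at 1, the Galton-Watson process goes extinct almost surely, so q = 1.
(Algebraic check: The pgf is f(s) = 1/2 + 7/26·s + 3/13·s². The extinction probability q is the smallest fixed point of f in [0, 1]. Setting s = f(s):
  3/13·s² + (7/26 − 1)·s + 1/2 = 0
  3/13·s² − (1/2 + 3/13)·s + 1/2 = 0
which factors as (s − 1)·(3/13·s − 1/2) = 0, giving roots s = 1 and s = (1/2)/(3/13) = 13/6. Since 13/6 ≥ 1, the smallest root in [0, 1] is s = 1.)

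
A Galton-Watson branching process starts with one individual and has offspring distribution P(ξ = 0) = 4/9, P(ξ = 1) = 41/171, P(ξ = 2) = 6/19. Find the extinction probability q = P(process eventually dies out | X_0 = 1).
q = 1

Mean offspring μ = 0·4/9 + 1·41/171 + 2·6/19 = 149/171 ≤ 1. For μ ≤ 1 with offspring not concentrated at 1, the Galton-Watson process goes extinct almost surely, so q = 1.
(Algebraic check: The pgf is f(s) = 4/9 + 41/171·s + 6/19·s². The extinction probability q is the smallest fixed point of f in [0, 1]. Setting s = f(s):
  6/19·s² + (41/171 − 1)·s + 4/9 = 0
  6/19·s² − (4/9 + 6/19)·s + 4/9 = 0
which factors as (s − 1)·(6/19·s − 4/9) = 0, giving roots s = 1 and s = (4/9)/(6/19) = 38/27. Since 38/27 ≥ 1, the smallest root in [0, 1] is s = 1.)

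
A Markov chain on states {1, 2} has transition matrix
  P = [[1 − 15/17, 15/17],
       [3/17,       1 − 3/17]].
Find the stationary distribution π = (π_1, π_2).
π_1 = 1/6, π_2 = 5/6

Solve πP = π with π_1 + π_2 = 1. From πP = π: π_1 · (1 − 15/17) + π_2 · 3/17 = π_1 ⇒ π_2 · 3/17 = π_1 · 15/17 ⇒ π_2/π_1 = (15/17)/(3/17) = 5. Together with π_1 + π_2 = 1:
  π_1 = (3/17)/(15/17 + 3/17) = (3/17)/(18/17) = 1/6,
  π_2 = (15/17)/(15/17 + 3/17) = (15/17)/(18/17) = 5/6.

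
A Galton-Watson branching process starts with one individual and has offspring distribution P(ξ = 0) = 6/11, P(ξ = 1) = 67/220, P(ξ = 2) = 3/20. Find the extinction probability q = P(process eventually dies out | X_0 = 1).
q = 1

Mean offspring μ = 0·6/11 + 1·67/220 + 2·3/20 = 133/220 ≤ 1. For μ ≤ 1 with offspring not concentrated at 1, the Galton-Watson process goes extinct almost surely, so q = 1.
(Algebraic check: The pgf is f(s) = 6/11 + 67/220·s + 3/20·s². The extinction probability q is the smallest fixed point of f in [0, 1]. Setting s = f(s):
  3/20·s² + (67/220 − 1)·s + 6/11 = 0
  3/20·s² − (6/11 + 3/20)·s + 6/11 = 0
which factors as (s − 1)·(3/20·s − 6/11) = 0, giving roots s = 1 and s = (6/11)/(3/20) = 40/11. Since 40/11 ≥ 1, the smallest root in [0, 1] is s = 1.)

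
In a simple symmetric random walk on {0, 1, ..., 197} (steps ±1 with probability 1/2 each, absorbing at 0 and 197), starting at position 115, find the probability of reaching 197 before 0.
P(hit 197 before 0) = 115/197

Let u_k = P(hit 197 before 0 | start at k). Then u_0 = 0, u_197 = 1, and u_k = u_{k-1}/2 + u_{k+1}/2 for 1 ≤ k ≤ 196. This harmonic recurrence is solved by u_k = k/197, giving u_115 = 115/197.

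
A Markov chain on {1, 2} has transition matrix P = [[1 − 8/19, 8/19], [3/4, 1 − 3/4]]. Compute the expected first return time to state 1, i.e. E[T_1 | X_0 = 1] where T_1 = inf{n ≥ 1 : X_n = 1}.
E[T_1 | X_0 = 1] = 1/π_1 = 89/57

For an irreducible recurrent Markov chain with stationary distribution π, E[T_i | X_0 = i] = 1/π_i (Kac's formula). Here π_1 = (3/4)/(8/19 + 3/4) = (3/4)/(89/76) = 57/89, so E[T_1 | X_0 = 1] = 1/π_1 = (8/19 + 3/4)/(3/4) = (89/76)/(3/4) = 89/57.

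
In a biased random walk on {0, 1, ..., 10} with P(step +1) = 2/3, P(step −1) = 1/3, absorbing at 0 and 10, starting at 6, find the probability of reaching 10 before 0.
P(hit 10 before 0) = (1 − (1/2)^6) / (1 − (1/2)^10) = 336/341

Let u_k denote P(reach 10 before 0 | start at k). Boundary: u_0 = 0, u_10 = 1. Recurrence: u_k = 2/3·u_{k+1} + 1/3·u_{k-1} for 1 ≤ k ≤ 9. Try u_k = A + B·r^k with r = q/p = (1/3)/(2/3) = 1/2. Substitution satisfies the recurrence; boundary conditions give:
  u_k = (1 − r^k) / (1 − r^N) = (1 − (1/2)^6) / (1 − (1/2)^10) = 336/341.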